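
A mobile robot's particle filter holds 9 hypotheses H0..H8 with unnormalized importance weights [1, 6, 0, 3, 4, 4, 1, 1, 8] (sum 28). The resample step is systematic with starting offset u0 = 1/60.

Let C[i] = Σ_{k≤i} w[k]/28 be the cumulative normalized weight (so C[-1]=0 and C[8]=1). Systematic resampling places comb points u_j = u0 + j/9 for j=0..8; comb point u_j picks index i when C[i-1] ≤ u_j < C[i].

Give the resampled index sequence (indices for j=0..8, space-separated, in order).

C = [1/28, 1/4, 1/4, 5/14, 1/2, 9/14, 19/28, 5/7, 1]
j=0: u_0=1/60 ∈ [0, 1/28) → index 0
j=1: u_1=23/180 ∈ [1/28, 1/4) → index 1
j=2: u_2=43/180 ∈ [1/28, 1/4) → index 1
j=3: u_3=7/20 ∈ [1/4, 5/14) → index 3
j=4: u_4=83/180 ∈ [5/14, 1/2) → index 4
j=5: u_5=103/180 ∈ [1/2, 9/14) → index 5
j=6: u_6=41/60 ∈ [19/28, 5/7) → index 7
j=7: u_7=143/180 ∈ [5/7, 1) → index 8
j=8: u_8=163/180 ∈ [5/7, 1) → index 8

0 1 1 3 4 5 7 8 8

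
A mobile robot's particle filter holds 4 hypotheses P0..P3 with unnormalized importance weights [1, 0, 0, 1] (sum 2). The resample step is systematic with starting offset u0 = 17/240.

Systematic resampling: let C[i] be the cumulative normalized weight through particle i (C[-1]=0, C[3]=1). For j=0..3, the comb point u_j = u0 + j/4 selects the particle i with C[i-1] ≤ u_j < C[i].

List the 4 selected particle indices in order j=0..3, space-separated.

0 0 3 3

C = [1/2, 1/2, 1/2, 1]
j=0: u_0=17/240 ∈ [0, 1/2) → index 0
j=1: u_1=77/240 ∈ [0, 1/2) → index 0
j=2: u_2=137/240 ∈ [1/2, 1) → index 3
j=3: u_3=197/240 ∈ [1/2, 1) → index 3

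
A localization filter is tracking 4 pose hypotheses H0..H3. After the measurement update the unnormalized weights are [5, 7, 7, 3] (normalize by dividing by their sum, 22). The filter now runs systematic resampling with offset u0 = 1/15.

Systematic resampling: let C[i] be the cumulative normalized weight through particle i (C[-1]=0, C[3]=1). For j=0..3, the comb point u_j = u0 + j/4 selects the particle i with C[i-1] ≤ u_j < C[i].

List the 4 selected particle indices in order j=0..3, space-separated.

0 1 2 2

C = [5/22, 6/11, 19/22, 1]
j=0: u_0=1/15 ∈ [0, 5/22) → index 0
j=1: u_1=19/60 ∈ [5/22, 6/11) → index 1
j=2: u_2=17/30 ∈ [6/11, 19/22) → index 2
j=3: u_3=49/60 ∈ [6/11, 19/22) → index 2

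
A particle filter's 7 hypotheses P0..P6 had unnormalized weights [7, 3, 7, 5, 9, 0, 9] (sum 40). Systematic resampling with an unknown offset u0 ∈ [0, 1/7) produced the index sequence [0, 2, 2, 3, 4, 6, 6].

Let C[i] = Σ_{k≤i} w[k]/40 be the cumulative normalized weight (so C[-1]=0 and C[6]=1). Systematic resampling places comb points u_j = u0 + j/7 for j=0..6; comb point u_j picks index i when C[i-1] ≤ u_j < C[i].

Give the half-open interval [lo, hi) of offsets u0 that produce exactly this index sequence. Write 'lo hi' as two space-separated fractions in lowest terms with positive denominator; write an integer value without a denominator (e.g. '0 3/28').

C = [7/40, 1/4, 17/40, 11/20, 31/40, 31/40, 1]
j=0 picked index 0: u0 ∈ [0, 7/40)
j=1 picked index 2: u0 ∈ [3/28, 79/280)
j=2 picked index 2: u0 ∈ [-1/28, 39/280)
j=3 picked index 3: u0 ∈ [-1/280, 17/140)
j=4 picked index 4: u0 ∈ [-3/140, 57/280)
j=5 picked index 6: u0 ∈ [17/280, 2/7)
j=6 picked index 6: u0 ∈ [-23/280, 1/7)
intersection: [3/28, 17/140)

3/28 17/140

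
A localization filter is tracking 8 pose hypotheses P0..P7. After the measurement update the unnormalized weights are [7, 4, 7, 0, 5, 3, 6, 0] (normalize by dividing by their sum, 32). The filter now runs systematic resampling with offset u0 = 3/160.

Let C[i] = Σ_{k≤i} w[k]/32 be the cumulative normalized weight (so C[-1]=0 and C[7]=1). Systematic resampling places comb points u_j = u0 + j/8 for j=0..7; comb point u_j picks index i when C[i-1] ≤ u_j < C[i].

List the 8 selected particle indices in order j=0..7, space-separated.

C = [7/32, 11/32, 9/16, 9/16, 23/32, 13/16, 1, 1]
j=0: u_0=3/160 ∈ [0, 7/32) → index 0
j=1: u_1=23/160 ∈ [0, 7/32) → index 0
j=2: u_2=43/160 ∈ [7/32, 11/32) → index 1
j=3: u_3=63/160 ∈ [11/32, 9/16) → index 2
j=4: u_4=83/160 ∈ [11/32, 9/16) → index 2
j=5: u_5=103/160 ∈ [9/16, 23/32) → index 4
j=6: u_6=123/160 ∈ [23/32, 13/16) → index 5
j=7: u_7=143/160 ∈ [13/16, 1) → index 6

0 0 1 2 2 4 5 6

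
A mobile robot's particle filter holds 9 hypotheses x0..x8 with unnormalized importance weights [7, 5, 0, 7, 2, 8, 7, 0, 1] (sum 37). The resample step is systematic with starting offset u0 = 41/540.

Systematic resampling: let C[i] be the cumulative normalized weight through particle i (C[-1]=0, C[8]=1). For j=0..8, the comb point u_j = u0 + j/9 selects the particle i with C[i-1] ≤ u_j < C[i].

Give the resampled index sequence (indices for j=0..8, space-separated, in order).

C = [7/37, 12/37, 12/37, 19/37, 21/37, 29/37, 36/37, 36/37, 1]
j=0: u_0=41/540 ∈ [0, 7/37) → index 0
j=1: u_1=101/540 ∈ [0, 7/37) → index 0
j=2: u_2=161/540 ∈ [7/37, 12/37) → index 1
j=3: u_3=221/540 ∈ [12/37, 19/37) → index 3
j=4: u_4=281/540 ∈ [19/37, 21/37) → index 4
j=5: u_5=341/540 ∈ [21/37, 29/37) → index 5
j=6: u_6=401/540 ∈ [21/37, 29/37) → index 5
j=7: u_7=461/540 ∈ [29/37, 36/37) → index 6
j=8: u_8=521/540 ∈ [29/37, 36/37) → index 6

0 0 1 3 4 5 5 6 6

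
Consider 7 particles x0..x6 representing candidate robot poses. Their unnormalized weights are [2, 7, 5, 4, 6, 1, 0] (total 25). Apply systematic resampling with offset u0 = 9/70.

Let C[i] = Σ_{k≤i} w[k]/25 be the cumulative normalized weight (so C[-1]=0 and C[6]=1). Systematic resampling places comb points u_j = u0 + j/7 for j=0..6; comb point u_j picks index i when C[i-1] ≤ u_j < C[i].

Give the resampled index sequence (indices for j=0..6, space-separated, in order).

C = [2/25, 9/25, 14/25, 18/25, 24/25, 1, 1]
j=0: u_0=9/70 ∈ [2/25, 9/25) → index 1
j=1: u_1=19/70 ∈ [2/25, 9/25) → index 1
j=2: u_2=29/70 ∈ [9/25, 14/25) → index 2
j=3: u_3=39/70 ∈ [9/25, 14/25) → index 2
j=4: u_4=7/10 ∈ [14/25, 18/25) → index 3
j=5: u_5=59/70 ∈ [18/25, 24/25) → index 4
j=6: u_6=69/70 ∈ [24/25, 1) → index 5

1 1 2 2 3 4 5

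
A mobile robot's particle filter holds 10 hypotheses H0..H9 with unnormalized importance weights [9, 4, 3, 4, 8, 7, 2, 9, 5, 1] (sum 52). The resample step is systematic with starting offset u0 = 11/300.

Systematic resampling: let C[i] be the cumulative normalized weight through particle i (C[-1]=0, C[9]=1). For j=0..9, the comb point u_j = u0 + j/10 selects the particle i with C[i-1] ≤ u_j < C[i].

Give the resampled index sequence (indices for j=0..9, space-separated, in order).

0 0 1 3 4 4 5 7 7 8

C = [9/52, 1/4, 4/13, 5/13, 7/13, 35/52, 37/52, 23/26, 51/52, 1]
j=0: u_0=11/300 ∈ [0, 9/52) → index 0
j=1: u_1=41/300 ∈ [0, 9/52) → index 0
j=2: u_2=71/300 ∈ [9/52, 1/4) → index 1
j=3: u_3=101/300 ∈ [4/13, 5/13) → index 3
j=4: u_4=131/300 ∈ [5/13, 7/13) → index 4
j=5: u_5=161/300 ∈ [5/13, 7/13) → index 4
j=6: u_6=191/300 ∈ [7/13, 35/52) → index 5
j=7: u_7=221/300 ∈ [37/52, 23/26) → index 7
j=8: u_8=251/300 ∈ [37/52, 23/26) → index 7
j=9: u_9=281/300 ∈ [23/26, 51/52) → index 8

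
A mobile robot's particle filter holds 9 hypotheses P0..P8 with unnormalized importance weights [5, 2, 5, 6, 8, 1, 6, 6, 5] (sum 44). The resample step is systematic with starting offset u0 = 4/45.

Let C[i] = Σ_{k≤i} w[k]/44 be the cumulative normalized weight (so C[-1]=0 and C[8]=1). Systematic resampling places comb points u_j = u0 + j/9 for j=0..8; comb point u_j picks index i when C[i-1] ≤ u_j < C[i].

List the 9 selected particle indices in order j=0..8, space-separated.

0 2 3 4 4 6 7 7 8

C = [5/44, 7/44, 3/11, 9/22, 13/22, 27/44, 3/4, 39/44, 1]
j=0: u_0=4/45 ∈ [0, 5/44) → index 0
j=1: u_1=1/5 ∈ [7/44, 3/11) → index 2
j=2: u_2=14/45 ∈ [3/11, 9/22) → index 3
j=3: u_3=19/45 ∈ [9/22, 13/22) → index 4
j=4: u_4=8/15 ∈ [9/22, 13/22) → index 4
j=5: u_5=29/45 ∈ [27/44, 3/4) → index 6
j=6: u_6=34/45 ∈ [3/4, 39/44) → index 7
j=7: u_7=13/15 ∈ [3/4, 39/44) → index 7
j=8: u_8=44/45 ∈ [39/44, 1) → index 8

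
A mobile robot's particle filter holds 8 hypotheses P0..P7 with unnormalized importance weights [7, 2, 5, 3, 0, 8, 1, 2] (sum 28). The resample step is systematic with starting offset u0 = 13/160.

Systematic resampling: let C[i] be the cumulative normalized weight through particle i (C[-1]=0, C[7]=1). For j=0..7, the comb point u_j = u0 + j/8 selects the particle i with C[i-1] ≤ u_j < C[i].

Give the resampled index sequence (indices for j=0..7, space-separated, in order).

0 0 2 2 3 5 5 7

C = [1/4, 9/28, 1/2, 17/28, 17/28, 25/28, 13/14, 1]
j=0: u_0=13/160 ∈ [0, 1/4) → index 0
j=1: u_1=33/160 ∈ [0, 1/4) → index 0
j=2: u_2=53/160 ∈ [9/28, 1/2) → index 2
j=3: u_3=73/160 ∈ [9/28, 1/2) → index 2
j=4: u_4=93/160 ∈ [1/2, 17/28) → index 3
j=5: u_5=113/160 ∈ [17/28, 25/28) → index 5
j=6: u_6=133/160 ∈ [17/28, 25/28) → index 5
j=7: u_7=153/160 ∈ [13/14, 1) → index 7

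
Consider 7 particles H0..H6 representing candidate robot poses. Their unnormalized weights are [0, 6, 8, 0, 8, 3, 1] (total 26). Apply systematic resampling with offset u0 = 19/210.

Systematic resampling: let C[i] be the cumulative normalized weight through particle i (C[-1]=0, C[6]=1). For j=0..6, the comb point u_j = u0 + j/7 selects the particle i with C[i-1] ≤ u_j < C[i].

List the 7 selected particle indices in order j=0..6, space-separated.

C = [0, 3/13, 7/13, 7/13, 11/13, 25/26, 1]
j=0: u_0=19/210 ∈ [0, 3/13) → index 1
j=1: u_1=7/30 ∈ [3/13, 7/13) → index 2
j=2: u_2=79/210 ∈ [3/13, 7/13) → index 2
j=3: u_3=109/210 ∈ [3/13, 7/13) → index 2
j=4: u_4=139/210 ∈ [7/13, 11/13) → index 4
j=5: u_5=169/210 ∈ [7/13, 11/13) → index 4
j=6: u_6=199/210 ∈ [11/13, 25/26) → index 5

1 2 2 2 4 4 5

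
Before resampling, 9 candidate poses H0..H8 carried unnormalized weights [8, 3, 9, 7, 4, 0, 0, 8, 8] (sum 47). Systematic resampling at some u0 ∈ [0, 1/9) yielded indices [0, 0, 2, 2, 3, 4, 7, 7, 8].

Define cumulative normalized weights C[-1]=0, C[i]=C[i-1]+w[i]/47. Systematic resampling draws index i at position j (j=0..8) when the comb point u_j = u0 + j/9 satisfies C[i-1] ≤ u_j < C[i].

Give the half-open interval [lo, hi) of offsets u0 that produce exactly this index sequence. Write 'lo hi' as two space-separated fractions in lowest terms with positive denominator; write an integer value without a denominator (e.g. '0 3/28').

C = [8/47, 11/47, 20/47, 27/47, 31/47, 31/47, 31/47, 39/47, 1]
j=0 picked index 0: u0 ∈ [0, 8/47)
j=1 picked index 0: u0 ∈ [-1/9, 25/423)
j=2 picked index 2: u0 ∈ [5/423, 86/423)
j=3 picked index 2: u0 ∈ [-14/141, 13/141)
j=4 picked index 3: u0 ∈ [-8/423, 55/423)
j=5 picked index 4: u0 ∈ [8/423, 44/423)
j=6 picked index 7: u0 ∈ [-1/141, 23/141)
j=7 picked index 7: u0 ∈ [-50/423, 22/423)
j=8 picked index 8: u0 ∈ [-25/423, 1/9)
intersection: [8/423, 22/423)

8/423 22/423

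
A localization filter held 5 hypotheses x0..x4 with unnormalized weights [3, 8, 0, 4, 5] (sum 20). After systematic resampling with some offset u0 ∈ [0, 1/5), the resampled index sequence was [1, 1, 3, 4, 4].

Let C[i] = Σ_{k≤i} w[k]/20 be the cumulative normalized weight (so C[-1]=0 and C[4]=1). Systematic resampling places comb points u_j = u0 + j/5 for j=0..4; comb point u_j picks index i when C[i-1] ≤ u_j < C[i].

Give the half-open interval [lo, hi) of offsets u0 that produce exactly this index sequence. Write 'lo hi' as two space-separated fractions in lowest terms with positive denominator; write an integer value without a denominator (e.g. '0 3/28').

C = [3/20, 11/20, 11/20, 3/4, 1]
j=0 picked index 1: u0 ∈ [3/20, 11/20)
j=1 picked index 1: u0 ∈ [-1/20, 7/20)
j=2 picked index 3: u0 ∈ [3/20, 7/20)
j=3 picked index 4: u0 ∈ [3/20, 2/5)
j=4 picked index 4: u0 ∈ [-1/20, 1/5)
intersection: [3/20, 1/5)

3/20 1/5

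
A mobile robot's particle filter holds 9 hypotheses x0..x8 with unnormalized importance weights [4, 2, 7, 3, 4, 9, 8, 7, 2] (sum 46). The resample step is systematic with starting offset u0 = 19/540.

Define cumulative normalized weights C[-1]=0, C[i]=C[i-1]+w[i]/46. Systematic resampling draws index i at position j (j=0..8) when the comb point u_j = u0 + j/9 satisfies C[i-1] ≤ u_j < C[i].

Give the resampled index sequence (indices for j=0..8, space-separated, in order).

0 2 2 4 5 5 6 7 7

C = [2/23, 3/23, 13/46, 8/23, 10/23, 29/46, 37/46, 22/23, 1]
j=0: u_0=19/540 ∈ [0, 2/23) → index 0
j=1: u_1=79/540 ∈ [3/23, 13/46) → index 2
j=2: u_2=139/540 ∈ [3/23, 13/46) → index 2
j=3: u_3=199/540 ∈ [8/23, 10/23) → index 4
j=4: u_4=259/540 ∈ [10/23, 29/46) → index 5
j=5: u_5=319/540 ∈ [10/23, 29/46) → index 5
j=6: u_6=379/540 ∈ [29/46, 37/46) → index 6
j=7: u_7=439/540 ∈ [37/46, 22/23) → index 7
j=8: u_8=499/540 ∈ [37/46, 22/23) → index 7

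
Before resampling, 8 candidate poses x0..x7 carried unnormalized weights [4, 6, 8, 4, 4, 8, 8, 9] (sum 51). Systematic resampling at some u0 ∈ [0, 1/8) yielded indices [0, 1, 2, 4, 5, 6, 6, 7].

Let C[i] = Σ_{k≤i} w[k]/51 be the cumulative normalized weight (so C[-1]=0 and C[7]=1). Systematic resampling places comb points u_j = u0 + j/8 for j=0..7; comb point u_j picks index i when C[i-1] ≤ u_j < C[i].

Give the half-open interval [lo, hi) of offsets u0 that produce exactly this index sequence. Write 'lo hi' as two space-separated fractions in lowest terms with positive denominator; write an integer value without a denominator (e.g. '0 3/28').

C = [4/51, 10/51, 6/17, 22/51, 26/51, 2/3, 14/17, 1]
j=0 picked index 0: u0 ∈ [0, 4/51)
j=1 picked index 1: u0 ∈ [-19/408, 29/408)
j=2 picked index 2: u0 ∈ [-11/204, 7/68)
j=3 picked index 4: u0 ∈ [23/408, 55/408)
j=4 picked index 5: u0 ∈ [1/102, 1/6)
j=5 picked index 6: u0 ∈ [1/24, 27/136)
j=6 picked index 6: u0 ∈ [-1/12, 5/68)
j=7 picked index 7: u0 ∈ [-7/136, 1/8)
intersection: [23/408, 29/408)

23/408 29/408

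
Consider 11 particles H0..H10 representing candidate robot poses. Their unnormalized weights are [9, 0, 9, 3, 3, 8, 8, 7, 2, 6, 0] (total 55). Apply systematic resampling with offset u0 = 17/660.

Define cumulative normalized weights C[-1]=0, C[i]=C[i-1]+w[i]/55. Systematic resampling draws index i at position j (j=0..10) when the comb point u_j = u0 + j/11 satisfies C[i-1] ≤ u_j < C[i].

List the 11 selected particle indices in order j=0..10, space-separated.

0 0 2 2 4 5 5 6 7 7 9

C = [9/55, 9/55, 18/55, 21/55, 24/55, 32/55, 8/11, 47/55, 49/55, 1, 1]
j=0: u_0=17/660 ∈ [0, 9/55) → index 0
j=1: u_1=7/60 ∈ [0, 9/55) → index 0
j=2: u_2=137/660 ∈ [9/55, 18/55) → index 2
j=3: u_3=197/660 ∈ [9/55, 18/55) → index 2
j=4: u_4=257/660 ∈ [21/55, 24/55) → index 4
j=5: u_5=317/660 ∈ [24/55, 32/55) → index 5
j=6: u_6=377/660 ∈ [24/55, 32/55) → index 5
j=7: u_7=437/660 ∈ [32/55, 8/11) → index 6
j=8: u_8=497/660 ∈ [8/11, 47/55) → index 7
j=9: u_9=557/660 ∈ [8/11, 47/55) → index 7
j=10: u_10=617/660 ∈ [49/55, 1) → index 9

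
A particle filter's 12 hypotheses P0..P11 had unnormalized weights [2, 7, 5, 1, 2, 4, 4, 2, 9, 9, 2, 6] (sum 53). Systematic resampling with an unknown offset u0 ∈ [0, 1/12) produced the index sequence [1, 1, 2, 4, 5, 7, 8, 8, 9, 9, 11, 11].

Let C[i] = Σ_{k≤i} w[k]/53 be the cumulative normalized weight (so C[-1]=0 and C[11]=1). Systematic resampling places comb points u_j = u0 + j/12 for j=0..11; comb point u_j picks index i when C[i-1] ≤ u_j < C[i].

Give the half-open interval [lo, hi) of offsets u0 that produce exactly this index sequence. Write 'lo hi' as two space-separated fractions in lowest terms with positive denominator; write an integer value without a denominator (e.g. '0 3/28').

C = [2/53, 9/53, 14/53, 15/53, 17/53, 21/53, 25/53, 27/53, 36/53, 45/53, 47/53, 1]
j=0 picked index 1: u0 ∈ [2/53, 9/53)
j=1 picked index 1: u0 ∈ [-29/636, 55/636)
j=2 picked index 2: u0 ∈ [1/318, 31/318)
j=3 picked index 4: u0 ∈ [7/212, 15/212)
j=4 picked index 5: u0 ∈ [-2/159, 10/159)
j=5 picked index 7: u0 ∈ [35/636, 59/636)
j=6 picked index 8: u0 ∈ [1/106, 19/106)
j=7 picked index 8: u0 ∈ [-47/636, 61/636)
j=8 picked index 9: u0 ∈ [2/159, 29/159)
j=9 picked index 9: u0 ∈ [-15/212, 21/212)
j=10 picked index 11: u0 ∈ [17/318, 1/6)
j=11 picked index 11: u0 ∈ [-19/636, 1/12)
intersection: [35/636, 10/159)

35/636 10/159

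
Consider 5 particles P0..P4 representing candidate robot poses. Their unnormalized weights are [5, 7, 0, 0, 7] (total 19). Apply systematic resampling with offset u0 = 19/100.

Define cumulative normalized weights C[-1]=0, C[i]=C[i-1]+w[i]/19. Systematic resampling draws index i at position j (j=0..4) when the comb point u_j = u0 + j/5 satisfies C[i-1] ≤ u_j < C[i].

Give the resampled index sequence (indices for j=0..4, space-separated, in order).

0 1 1 4 4

C = [5/19, 12/19, 12/19, 12/19, 1]
j=0: u_0=19/100 ∈ [0, 5/19) → index 0
j=1: u_1=39/100 ∈ [5/19, 12/19) → index 1
j=2: u_2=59/100 ∈ [5/19, 12/19) → index 1
j=3: u_3=79/100 ∈ [12/19, 1) → index 4
j=4: u_4=99/100 ∈ [12/19, 1) → index 4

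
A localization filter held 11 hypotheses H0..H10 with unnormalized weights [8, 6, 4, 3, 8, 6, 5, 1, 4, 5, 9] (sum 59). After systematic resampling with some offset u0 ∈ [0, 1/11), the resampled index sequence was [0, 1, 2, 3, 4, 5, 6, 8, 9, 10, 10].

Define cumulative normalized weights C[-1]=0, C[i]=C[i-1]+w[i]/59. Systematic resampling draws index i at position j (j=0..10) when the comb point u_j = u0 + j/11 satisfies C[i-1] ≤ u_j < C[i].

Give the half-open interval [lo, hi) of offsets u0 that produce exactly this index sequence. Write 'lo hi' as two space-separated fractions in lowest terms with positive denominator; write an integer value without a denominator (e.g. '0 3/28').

C = [8/59, 14/59, 18/59, 21/59, 29/59, 35/59, 40/59, 41/59, 45/59, 50/59, 1]
j=0 picked index 0: u0 ∈ [0, 8/59)
j=1 picked index 1: u0 ∈ [29/649, 95/649)
j=2 picked index 2: u0 ∈ [36/649, 80/649)
j=3 picked index 3: u0 ∈ [21/649, 54/649)
j=4 picked index 4: u0 ∈ [-5/649, 83/649)
j=5 picked index 5: u0 ∈ [24/649, 90/649)
j=6 picked index 6: u0 ∈ [31/649, 86/649)
j=7 picked index 8: u0 ∈ [38/649, 82/649)
j=8 picked index 9: u0 ∈ [23/649, 78/649)
j=9 picked index 10: u0 ∈ [19/649, 2/11)
j=10 picked index 10: u0 ∈ [-40/649, 1/11)
intersection: [38/649, 54/649)

38/649 54/649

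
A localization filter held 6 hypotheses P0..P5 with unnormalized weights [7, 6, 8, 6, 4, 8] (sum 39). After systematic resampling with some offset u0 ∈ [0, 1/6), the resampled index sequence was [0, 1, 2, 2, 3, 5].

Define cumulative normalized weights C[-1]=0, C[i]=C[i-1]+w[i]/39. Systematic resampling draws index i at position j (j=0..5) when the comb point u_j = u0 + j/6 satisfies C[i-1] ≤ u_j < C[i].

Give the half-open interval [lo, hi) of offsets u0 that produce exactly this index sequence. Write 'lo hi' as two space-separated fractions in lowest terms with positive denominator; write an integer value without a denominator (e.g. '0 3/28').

1/78 1/39

C = [7/39, 1/3, 7/13, 9/13, 31/39, 1]
j=0 picked index 0: u0 ∈ [0, 7/39)
j=1 picked index 1: u0 ∈ [1/78, 1/6)
j=2 picked index 2: u0 ∈ [0, 8/39)
j=3 picked index 2: u0 ∈ [-1/6, 1/26)
j=4 picked index 3: u0 ∈ [-5/39, 1/39)
j=5 picked index 5: u0 ∈ [-1/26, 1/6)
intersection: [1/78, 1/39)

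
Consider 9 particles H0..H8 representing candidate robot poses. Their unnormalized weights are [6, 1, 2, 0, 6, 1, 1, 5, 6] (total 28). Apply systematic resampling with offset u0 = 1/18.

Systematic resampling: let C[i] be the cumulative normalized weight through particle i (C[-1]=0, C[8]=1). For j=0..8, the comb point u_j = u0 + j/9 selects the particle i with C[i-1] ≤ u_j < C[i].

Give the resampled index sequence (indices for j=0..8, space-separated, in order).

C = [3/14, 1/4, 9/28, 9/28, 15/28, 4/7, 17/28, 11/14, 1]
j=0: u_0=1/18 ∈ [0, 3/14) → index 0
j=1: u_1=1/6 ∈ [0, 3/14) → index 0
j=2: u_2=5/18 ∈ [1/4, 9/28) → index 2
j=3: u_3=7/18 ∈ [9/28, 15/28) → index 4
j=4: u_4=1/2 ∈ [9/28, 15/28) → index 4
j=5: u_5=11/18 ∈ [17/28, 11/14) → index 7
j=6: u_6=13/18 ∈ [17/28, 11/14) → index 7
j=7: u_7=5/6 ∈ [11/14, 1) → index 8
j=8: u_8=17/18 ∈ [11/14, 1) → index 8

0 0 2 4 4 7 7 8 8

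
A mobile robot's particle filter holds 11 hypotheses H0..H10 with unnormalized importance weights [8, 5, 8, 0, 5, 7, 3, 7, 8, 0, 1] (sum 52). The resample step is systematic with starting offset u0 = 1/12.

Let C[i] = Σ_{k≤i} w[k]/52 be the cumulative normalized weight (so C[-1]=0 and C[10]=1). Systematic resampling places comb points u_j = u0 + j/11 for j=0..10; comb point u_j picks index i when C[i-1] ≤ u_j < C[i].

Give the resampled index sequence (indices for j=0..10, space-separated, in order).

0 1 2 2 4 5 5 7 7 8 10

C = [2/13, 1/4, 21/52, 21/52, 1/2, 33/52, 9/13, 43/52, 51/52, 51/52, 1]
j=0: u_0=1/12 ∈ [0, 2/13) → index 0
j=1: u_1=23/132 ∈ [2/13, 1/4) → index 1
j=2: u_2=35/132 ∈ [1/4, 21/52) → index 2
j=3: u_3=47/132 ∈ [1/4, 21/52) → index 2
j=4: u_4=59/132 ∈ [21/52, 1/2) → index 4
j=5: u_5=71/132 ∈ [1/2, 33/52) → index 5
j=6: u_6=83/132 ∈ [1/2, 33/52) → index 5
j=7: u_7=95/132 ∈ [9/13, 43/52) → index 7
j=8: u_8=107/132 ∈ [9/13, 43/52) → index 7
j=9: u_9=119/132 ∈ [43/52, 51/52) → index 8
j=10: u_10=131/132 ∈ [51/52, 1) → index 10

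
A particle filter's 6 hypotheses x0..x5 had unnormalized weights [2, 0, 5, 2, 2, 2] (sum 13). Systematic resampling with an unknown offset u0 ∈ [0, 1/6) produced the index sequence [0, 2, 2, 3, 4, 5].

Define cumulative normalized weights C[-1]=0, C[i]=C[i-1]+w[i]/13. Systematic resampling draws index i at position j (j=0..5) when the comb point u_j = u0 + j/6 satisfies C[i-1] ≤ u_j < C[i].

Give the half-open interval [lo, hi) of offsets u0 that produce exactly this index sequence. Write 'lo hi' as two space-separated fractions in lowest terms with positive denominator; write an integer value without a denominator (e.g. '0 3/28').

1/26 2/13

C = [2/13, 2/13, 7/13, 9/13, 11/13, 1]
j=0 picked index 0: u0 ∈ [0, 2/13)
j=1 picked index 2: u0 ∈ [-1/78, 29/78)
j=2 picked index 2: u0 ∈ [-7/39, 8/39)
j=3 picked index 3: u0 ∈ [1/26, 5/26)
j=4 picked index 4: u0 ∈ [1/39, 7/39)
j=5 picked index 5: u0 ∈ [1/78, 1/6)
intersection: [1/26, 2/13)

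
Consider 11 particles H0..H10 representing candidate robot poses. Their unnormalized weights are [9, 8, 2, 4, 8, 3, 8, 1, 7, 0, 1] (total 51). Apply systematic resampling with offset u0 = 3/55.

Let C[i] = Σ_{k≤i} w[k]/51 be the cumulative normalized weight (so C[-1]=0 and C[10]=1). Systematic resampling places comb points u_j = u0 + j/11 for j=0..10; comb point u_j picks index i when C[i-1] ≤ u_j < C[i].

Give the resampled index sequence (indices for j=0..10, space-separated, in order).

0 0 1 1 3 4 4 6 6 8 8

C = [3/17, 1/3, 19/51, 23/51, 31/51, 2/3, 14/17, 43/51, 50/51, 50/51, 1]
j=0: u_0=3/55 ∈ [0, 3/17) → index 0
j=1: u_1=8/55 ∈ [0, 3/17) → index 0
j=2: u_2=13/55 ∈ [3/17, 1/3) → index 1
j=3: u_3=18/55 ∈ [3/17, 1/3) → index 1
j=4: u_4=23/55 ∈ [19/51, 23/51) → index 3
j=5: u_5=28/55 ∈ [23/51, 31/51) → index 4
j=6: u_6=3/5 ∈ [23/51, 31/51) → index 4
j=7: u_7=38/55 ∈ [2/3, 14/17) → index 6
j=8: u_8=43/55 ∈ [2/3, 14/17) → index 6
j=9: u_9=48/55 ∈ [43/51, 50/51) → index 8
j=10: u_10=53/55 ∈ [43/51, 50/51) → index 8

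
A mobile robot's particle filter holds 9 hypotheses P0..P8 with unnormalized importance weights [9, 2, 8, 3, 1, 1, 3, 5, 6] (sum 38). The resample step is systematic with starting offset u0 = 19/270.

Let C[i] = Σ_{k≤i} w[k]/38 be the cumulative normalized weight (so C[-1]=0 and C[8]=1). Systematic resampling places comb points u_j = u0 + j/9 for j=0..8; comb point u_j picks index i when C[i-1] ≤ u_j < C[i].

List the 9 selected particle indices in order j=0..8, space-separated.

0 0 2 2 3 5 7 8 8

C = [9/38, 11/38, 1/2, 11/19, 23/38, 12/19, 27/38, 16/19, 1]
j=0: u_0=19/270 ∈ [0, 9/38) → index 0
j=1: u_1=49/270 ∈ [0, 9/38) → index 0
j=2: u_2=79/270 ∈ [11/38, 1/2) → index 2
j=3: u_3=109/270 ∈ [11/38, 1/2) → index 2
j=4: u_4=139/270 ∈ [1/2, 11/19) → index 3
j=5: u_5=169/270 ∈ [23/38, 12/19) → index 5
j=6: u_6=199/270 ∈ [27/38, 16/19) → index 7
j=7: u_7=229/270 ∈ [16/19, 1) → index 8
j=8: u_8=259/270 ∈ [16/19, 1) → index 8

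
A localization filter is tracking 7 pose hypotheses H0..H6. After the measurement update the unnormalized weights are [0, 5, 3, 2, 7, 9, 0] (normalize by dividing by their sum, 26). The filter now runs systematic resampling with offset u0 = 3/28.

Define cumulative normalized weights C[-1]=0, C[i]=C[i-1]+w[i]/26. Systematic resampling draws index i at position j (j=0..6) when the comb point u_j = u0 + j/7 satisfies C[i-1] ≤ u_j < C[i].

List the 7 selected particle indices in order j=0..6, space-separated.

1 2 4 4 5 5 5

C = [0, 5/26, 4/13, 5/13, 17/26, 1, 1]
j=0: u_0=3/28 ∈ [0, 5/26) → index 1
j=1: u_1=1/4 ∈ [5/26, 4/13) → index 2
j=2: u_2=11/28 ∈ [5/13, 17/26) → index 4
j=3: u_3=15/28 ∈ [5/13, 17/26) → index 4
j=4: u_4=19/28 ∈ [17/26, 1) → index 5
j=5: u_5=23/28 ∈ [17/26, 1) → index 5
j=6: u_6=27/28 ∈ [17/26, 1) → index 5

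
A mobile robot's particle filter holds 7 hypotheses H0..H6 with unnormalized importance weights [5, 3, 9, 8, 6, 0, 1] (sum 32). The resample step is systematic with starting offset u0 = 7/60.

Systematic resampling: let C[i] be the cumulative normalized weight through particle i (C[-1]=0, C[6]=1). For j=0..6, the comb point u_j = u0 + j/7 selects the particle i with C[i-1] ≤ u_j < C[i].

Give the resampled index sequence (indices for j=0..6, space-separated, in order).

0 2 2 3 3 4 6

C = [5/32, 1/4, 17/32, 25/32, 31/32, 31/32, 1]
j=0: u_0=7/60 ∈ [0, 5/32) → index 0
j=1: u_1=109/420 ∈ [1/4, 17/32) → index 2
j=2: u_2=169/420 ∈ [1/4, 17/32) → index 2
j=3: u_3=229/420 ∈ [17/32, 25/32) → index 3
j=4: u_4=289/420 ∈ [17/32, 25/32) → index 3
j=5: u_5=349/420 ∈ [25/32, 31/32) → index 4
j=6: u_6=409/420 ∈ [31/32, 1) → index 6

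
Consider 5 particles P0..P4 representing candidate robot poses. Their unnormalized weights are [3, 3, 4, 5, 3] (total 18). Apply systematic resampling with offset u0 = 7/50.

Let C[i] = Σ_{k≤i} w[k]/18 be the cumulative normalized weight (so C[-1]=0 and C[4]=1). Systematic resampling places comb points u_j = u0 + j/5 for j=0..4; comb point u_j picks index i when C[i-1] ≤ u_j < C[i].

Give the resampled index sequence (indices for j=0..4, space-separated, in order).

C = [1/6, 1/3, 5/9, 5/6, 1]
j=0: u_0=7/50 ∈ [0, 1/6) → index 0
j=1: u_1=17/50 ∈ [1/3, 5/9) → index 2
j=2: u_2=27/50 ∈ [1/3, 5/9) → index 2
j=3: u_3=37/50 ∈ [5/9, 5/6) → index 3
j=4: u_4=47/50 ∈ [5/6, 1) → index 4

0 2 2 3 4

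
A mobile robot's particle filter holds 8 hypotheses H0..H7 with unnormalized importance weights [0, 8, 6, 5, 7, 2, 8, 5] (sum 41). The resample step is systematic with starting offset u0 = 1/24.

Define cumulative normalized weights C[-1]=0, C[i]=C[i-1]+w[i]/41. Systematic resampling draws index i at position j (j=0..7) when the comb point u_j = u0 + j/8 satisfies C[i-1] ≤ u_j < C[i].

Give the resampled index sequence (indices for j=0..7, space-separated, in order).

C = [0, 8/41, 14/41, 19/41, 26/41, 28/41, 36/41, 1]
j=0: u_0=1/24 ∈ [0, 8/41) → index 1
j=1: u_1=1/6 ∈ [0, 8/41) → index 1
j=2: u_2=7/24 ∈ [8/41, 14/41) → index 2
j=3: u_3=5/12 ∈ [14/41, 19/41) → index 3
j=4: u_4=13/24 ∈ [19/41, 26/41) → index 4
j=5: u_5=2/3 ∈ [26/41, 28/41) → index 5
j=6: u_6=19/24 ∈ [28/41, 36/41) → index 6
j=7: u_7=11/12 ∈ [36/41, 1) → index 7

1 1 2 3 4 5 6 7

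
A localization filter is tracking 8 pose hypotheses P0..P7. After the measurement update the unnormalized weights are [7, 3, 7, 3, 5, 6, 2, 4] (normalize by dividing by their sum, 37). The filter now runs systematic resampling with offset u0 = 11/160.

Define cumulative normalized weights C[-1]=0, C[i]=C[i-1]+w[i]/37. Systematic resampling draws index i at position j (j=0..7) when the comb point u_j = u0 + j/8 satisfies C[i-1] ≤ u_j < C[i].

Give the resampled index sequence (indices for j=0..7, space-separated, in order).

0 1 2 2 4 5 5 7

C = [7/37, 10/37, 17/37, 20/37, 25/37, 31/37, 33/37, 1]
j=0: u_0=11/160 ∈ [0, 7/37) → index 0
j=1: u_1=31/160 ∈ [7/37, 10/37) → index 1
j=2: u_2=51/160 ∈ [10/37, 17/37) → index 2
j=3: u_3=71/160 ∈ [10/37, 17/37) → index 2
j=4: u_4=91/160 ∈ [20/37, 25/37) → index 4
j=5: u_5=111/160 ∈ [25/37, 31/37) → index 5
j=6: u_6=131/160 ∈ [25/37, 31/37) → index 5
j=7: u_7=151/160 ∈ [33/37, 1) → index 7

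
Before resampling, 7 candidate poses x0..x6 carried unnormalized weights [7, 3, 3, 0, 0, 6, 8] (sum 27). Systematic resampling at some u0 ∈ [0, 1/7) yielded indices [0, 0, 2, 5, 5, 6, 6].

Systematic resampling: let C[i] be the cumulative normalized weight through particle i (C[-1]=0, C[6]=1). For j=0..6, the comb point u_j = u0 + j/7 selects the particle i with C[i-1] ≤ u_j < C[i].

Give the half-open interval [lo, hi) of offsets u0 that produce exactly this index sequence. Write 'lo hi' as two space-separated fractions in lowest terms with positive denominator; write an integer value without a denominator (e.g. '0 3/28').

16/189 22/189

C = [7/27, 10/27, 13/27, 13/27, 13/27, 19/27, 1]
j=0 picked index 0: u0 ∈ [0, 7/27)
j=1 picked index 0: u0 ∈ [-1/7, 22/189)
j=2 picked index 2: u0 ∈ [16/189, 37/189)
j=3 picked index 5: u0 ∈ [10/189, 52/189)
j=4 picked index 5: u0 ∈ [-17/189, 25/189)
j=5 picked index 6: u0 ∈ [-2/189, 2/7)
j=6 picked index 6: u0 ∈ [-29/189, 1/7)
intersection: [16/189, 22/189)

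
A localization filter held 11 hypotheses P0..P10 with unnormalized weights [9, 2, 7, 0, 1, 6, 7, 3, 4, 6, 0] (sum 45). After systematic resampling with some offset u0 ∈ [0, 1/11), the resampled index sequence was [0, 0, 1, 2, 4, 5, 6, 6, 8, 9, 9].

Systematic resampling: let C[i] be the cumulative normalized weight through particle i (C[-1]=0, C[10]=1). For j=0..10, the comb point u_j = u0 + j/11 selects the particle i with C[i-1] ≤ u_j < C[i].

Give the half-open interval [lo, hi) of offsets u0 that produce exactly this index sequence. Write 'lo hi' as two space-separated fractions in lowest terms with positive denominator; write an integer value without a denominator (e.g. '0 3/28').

5/99 29/495

C = [1/5, 11/45, 2/5, 2/5, 19/45, 5/9, 32/45, 7/9, 13/15, 1, 1]
j=0 picked index 0: u0 ∈ [0, 1/5)
j=1 picked index 0: u0 ∈ [-1/11, 6/55)
j=2 picked index 1: u0 ∈ [1/55, 31/495)
j=3 picked index 2: u0 ∈ [-14/495, 7/55)
j=4 picked index 4: u0 ∈ [2/55, 29/495)
j=5 picked index 5: u0 ∈ [-16/495, 10/99)
j=6 picked index 6: u0 ∈ [1/99, 82/495)
j=7 picked index 6: u0 ∈ [-8/99, 37/495)
j=8 picked index 8: u0 ∈ [5/99, 23/165)
j=9 picked index 9: u0 ∈ [8/165, 2/11)
j=10 picked index 9: u0 ∈ [-7/165, 1/11)
intersection: [5/99, 29/495)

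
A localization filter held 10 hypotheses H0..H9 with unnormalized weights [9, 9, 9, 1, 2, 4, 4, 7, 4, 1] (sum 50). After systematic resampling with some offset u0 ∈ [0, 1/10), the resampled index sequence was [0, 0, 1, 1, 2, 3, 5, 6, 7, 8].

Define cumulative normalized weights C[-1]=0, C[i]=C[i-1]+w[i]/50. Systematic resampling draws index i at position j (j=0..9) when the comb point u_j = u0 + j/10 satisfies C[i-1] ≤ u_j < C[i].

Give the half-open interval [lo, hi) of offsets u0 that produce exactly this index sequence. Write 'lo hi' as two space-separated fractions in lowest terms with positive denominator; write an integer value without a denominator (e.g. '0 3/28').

C = [9/50, 9/25, 27/50, 14/25, 3/5, 17/25, 19/25, 9/10, 49/50, 1]
j=0 picked index 0: u0 ∈ [0, 9/50)
j=1 picked index 0: u0 ∈ [-1/10, 2/25)
j=2 picked index 1: u0 ∈ [-1/50, 4/25)
j=3 picked index 1: u0 ∈ [-3/25, 3/50)
j=4 picked index 2: u0 ∈ [-1/25, 7/50)
j=5 picked index 3: u0 ∈ [1/25, 3/50)
j=6 picked index 5: u0 ∈ [0, 2/25)
j=7 picked index 6: u0 ∈ [-1/50, 3/50)
j=8 picked index 7: u0 ∈ [-1/25, 1/10)
j=9 picked index 8: u0 ∈ [0, 2/25)
intersection: [1/25, 3/50)

1/25 3/50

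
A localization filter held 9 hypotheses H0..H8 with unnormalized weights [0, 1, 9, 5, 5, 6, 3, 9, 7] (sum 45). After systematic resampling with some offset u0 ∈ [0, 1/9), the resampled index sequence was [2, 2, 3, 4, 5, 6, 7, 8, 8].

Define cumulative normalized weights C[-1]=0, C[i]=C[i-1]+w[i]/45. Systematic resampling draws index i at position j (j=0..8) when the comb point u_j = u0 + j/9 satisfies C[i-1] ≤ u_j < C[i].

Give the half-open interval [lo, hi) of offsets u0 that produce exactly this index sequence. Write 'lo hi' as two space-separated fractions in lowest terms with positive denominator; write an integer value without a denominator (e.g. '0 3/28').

C = [0, 1/45, 2/9, 1/3, 4/9, 26/45, 29/45, 38/45, 1]
j=0 picked index 2: u0 ∈ [1/45, 2/9)
j=1 picked index 2: u0 ∈ [-4/45, 1/9)
j=2 picked index 3: u0 ∈ [0, 1/9)
j=3 picked index 4: u0 ∈ [0, 1/9)
j=4 picked index 5: u0 ∈ [0, 2/15)
j=5 picked index 6: u0 ∈ [1/45, 4/45)
j=6 picked index 7: u0 ∈ [-1/45, 8/45)
j=7 picked index 8: u0 ∈ [1/15, 2/9)
j=8 picked index 8: u0 ∈ [-2/45, 1/9)
intersection: [1/15, 4/45)

1/15 4/45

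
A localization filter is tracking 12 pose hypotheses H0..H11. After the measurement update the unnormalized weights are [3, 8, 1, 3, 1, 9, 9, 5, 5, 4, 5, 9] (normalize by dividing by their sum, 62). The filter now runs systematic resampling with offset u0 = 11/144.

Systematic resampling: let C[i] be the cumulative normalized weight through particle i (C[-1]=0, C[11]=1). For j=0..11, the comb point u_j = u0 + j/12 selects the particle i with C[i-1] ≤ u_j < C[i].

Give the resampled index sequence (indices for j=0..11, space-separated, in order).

1 1 4 5 6 6 7 8 9 10 11 11

C = [3/62, 11/62, 6/31, 15/62, 8/31, 25/62, 17/31, 39/62, 22/31, 24/31, 53/62, 1]
j=0: u_0=11/144 ∈ [3/62, 11/62) → index 1
j=1: u_1=23/144 ∈ [3/62, 11/62) → index 1
j=2: u_2=35/144 ∈ [15/62, 8/31) → index 4
j=3: u_3=47/144 ∈ [8/31, 25/62) → index 5
j=4: u_4=59/144 ∈ [25/62, 17/31) → index 6
j=5: u_5=71/144 ∈ [25/62, 17/31) → index 6
j=6: u_6=83/144 ∈ [17/31, 39/62) → index 7
j=7: u_7=95/144 ∈ [39/62, 22/31) → index 8
j=8: u_8=107/144 ∈ [22/31, 24/31) → index 9
j=9: u_9=119/144 ∈ [24/31, 53/62) → index 10
j=10: u_10=131/144 ∈ [53/62, 1) → index 11
j=11: u_11=143/144 ∈ [53/62, 1) → index 11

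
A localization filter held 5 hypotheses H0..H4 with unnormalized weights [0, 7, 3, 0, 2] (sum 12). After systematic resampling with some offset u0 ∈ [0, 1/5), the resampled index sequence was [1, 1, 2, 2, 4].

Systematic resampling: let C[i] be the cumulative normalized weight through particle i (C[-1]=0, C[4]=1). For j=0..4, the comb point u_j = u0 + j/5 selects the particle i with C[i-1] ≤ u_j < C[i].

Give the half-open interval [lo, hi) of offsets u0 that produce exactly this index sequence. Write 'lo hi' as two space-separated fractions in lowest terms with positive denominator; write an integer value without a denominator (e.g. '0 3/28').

11/60 1/5

C = [0, 7/12, 5/6, 5/6, 1]
j=0 picked index 1: u0 ∈ [0, 7/12)
j=1 picked index 1: u0 ∈ [-1/5, 23/60)
j=2 picked index 2: u0 ∈ [11/60, 13/30)
j=3 picked index 2: u0 ∈ [-1/60, 7/30)
j=4 picked index 4: u0 ∈ [1/30, 1/5)
intersection: [11/60, 1/5)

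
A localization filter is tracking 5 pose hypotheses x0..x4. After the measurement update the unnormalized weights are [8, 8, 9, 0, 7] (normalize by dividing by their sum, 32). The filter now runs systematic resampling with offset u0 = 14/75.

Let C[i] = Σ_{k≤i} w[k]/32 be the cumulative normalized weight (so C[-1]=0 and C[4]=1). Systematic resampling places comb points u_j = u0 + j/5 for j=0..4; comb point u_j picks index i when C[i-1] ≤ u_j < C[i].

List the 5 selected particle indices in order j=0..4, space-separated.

C = [1/4, 1/2, 25/32, 25/32, 1]
j=0: u_0=14/75 ∈ [0, 1/4) → index 0
j=1: u_1=29/75 ∈ [1/4, 1/2) → index 1
j=2: u_2=44/75 ∈ [1/2, 25/32) → index 2
j=3: u_3=59/75 ∈ [25/32, 1) → index 4
j=4: u_4=74/75 ∈ [25/32, 1) → index 4

0 1 2 4 4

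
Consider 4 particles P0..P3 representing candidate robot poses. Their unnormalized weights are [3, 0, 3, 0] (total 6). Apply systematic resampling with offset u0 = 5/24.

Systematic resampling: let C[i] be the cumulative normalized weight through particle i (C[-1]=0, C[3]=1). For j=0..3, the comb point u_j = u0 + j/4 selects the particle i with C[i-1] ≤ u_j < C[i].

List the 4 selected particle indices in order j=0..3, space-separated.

C = [1/2, 1/2, 1, 1]
j=0: u_0=5/24 ∈ [0, 1/2) → index 0
j=1: u_1=11/24 ∈ [0, 1/2) → index 0
j=2: u_2=17/24 ∈ [1/2, 1) → index 2
j=3: u_3=23/24 ∈ [1/2, 1) → index 2

0 0 2 2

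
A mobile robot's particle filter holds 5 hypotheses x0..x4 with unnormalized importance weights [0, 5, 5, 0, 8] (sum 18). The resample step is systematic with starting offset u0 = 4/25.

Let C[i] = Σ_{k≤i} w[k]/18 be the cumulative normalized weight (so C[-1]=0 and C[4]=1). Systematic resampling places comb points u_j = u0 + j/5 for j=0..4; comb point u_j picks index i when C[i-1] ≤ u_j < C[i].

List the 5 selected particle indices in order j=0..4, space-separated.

1 2 4 4 4

C = [0, 5/18, 5/9, 5/9, 1]
j=0: u_0=4/25 ∈ [0, 5/18) → index 1
j=1: u_1=9/25 ∈ [5/18, 5/9) → index 2
j=2: u_2=14/25 ∈ [5/9, 1) → index 4
j=3: u_3=19/25 ∈ [5/9, 1) → index 4
j=4: u_4=24/25 ∈ [5/9, 1) → index 4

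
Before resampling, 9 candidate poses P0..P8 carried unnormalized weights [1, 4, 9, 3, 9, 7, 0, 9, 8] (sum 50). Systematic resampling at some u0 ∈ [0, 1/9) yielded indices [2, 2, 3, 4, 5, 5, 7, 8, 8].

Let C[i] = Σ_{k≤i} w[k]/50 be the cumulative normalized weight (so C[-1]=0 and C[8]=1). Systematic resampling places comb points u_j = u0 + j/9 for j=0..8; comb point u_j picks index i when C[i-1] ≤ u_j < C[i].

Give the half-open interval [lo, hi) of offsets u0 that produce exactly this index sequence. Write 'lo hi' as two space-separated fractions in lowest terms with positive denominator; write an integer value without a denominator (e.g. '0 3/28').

C = [1/50, 1/10, 7/25, 17/50, 13/25, 33/50, 33/50, 21/25, 1]
j=0 picked index 2: u0 ∈ [1/10, 7/25)
j=1 picked index 2: u0 ∈ [-1/90, 38/225)
j=2 picked index 3: u0 ∈ [13/225, 53/450)
j=3 picked index 4: u0 ∈ [1/150, 14/75)
j=4 picked index 5: u0 ∈ [17/225, 97/450)
j=5 picked index 5: u0 ∈ [-8/225, 47/450)
j=6 picked index 7: u0 ∈ [-1/150, 13/75)
j=7 picked index 8: u0 ∈ [14/225, 2/9)
j=8 picked index 8: u0 ∈ [-11/225, 1/9)
intersection: [1/10, 47/450)

1/10 47/450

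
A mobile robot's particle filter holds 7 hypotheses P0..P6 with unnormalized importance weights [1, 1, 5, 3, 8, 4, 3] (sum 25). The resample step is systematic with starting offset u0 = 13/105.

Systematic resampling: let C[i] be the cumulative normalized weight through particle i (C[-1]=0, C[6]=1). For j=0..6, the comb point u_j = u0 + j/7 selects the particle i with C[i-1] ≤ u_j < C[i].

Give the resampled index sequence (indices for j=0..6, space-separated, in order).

2 2 4 4 4 5 6

C = [1/25, 2/25, 7/25, 2/5, 18/25, 22/25, 1]
j=0: u_0=13/105 ∈ [2/25, 7/25) → index 2
j=1: u_1=4/15 ∈ [2/25, 7/25) → index 2
j=2: u_2=43/105 ∈ [2/5, 18/25) → index 4
j=3: u_3=58/105 ∈ [2/5, 18/25) → index 4
j=4: u_4=73/105 ∈ [2/5, 18/25) → index 4
j=5: u_5=88/105 ∈ [18/25, 22/25) → index 5
j=6: u_6=103/105 ∈ [22/25, 1) → index 6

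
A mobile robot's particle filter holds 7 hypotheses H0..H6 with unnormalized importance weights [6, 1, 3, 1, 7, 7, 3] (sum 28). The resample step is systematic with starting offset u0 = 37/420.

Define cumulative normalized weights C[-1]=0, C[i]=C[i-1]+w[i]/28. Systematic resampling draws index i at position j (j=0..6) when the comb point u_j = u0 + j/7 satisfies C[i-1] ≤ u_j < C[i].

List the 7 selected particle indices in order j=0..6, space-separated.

0 1 3 4 5 5 6

C = [3/14, 1/4, 5/14, 11/28, 9/14, 25/28, 1]
j=0: u_0=37/420 ∈ [0, 3/14) → index 0
j=1: u_1=97/420 ∈ [3/14, 1/4) → index 1
j=2: u_2=157/420 ∈ [5/14, 11/28) → index 3
j=3: u_3=31/60 ∈ [11/28, 9/14) → index 4
j=4: u_4=277/420 ∈ [9/14, 25/28) → index 5
j=5: u_5=337/420 ∈ [9/14, 25/28) → index 5
j=6: u_6=397/420 ∈ [25/28, 1) → index 6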